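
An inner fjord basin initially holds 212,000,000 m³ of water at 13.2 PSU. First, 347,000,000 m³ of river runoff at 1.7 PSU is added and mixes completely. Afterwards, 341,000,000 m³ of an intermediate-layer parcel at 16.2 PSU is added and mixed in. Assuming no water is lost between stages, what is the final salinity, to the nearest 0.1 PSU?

9.9 PSU

Conserving salt mass:
Initial salt = 212,000,000×13.2 = 2,798,400,000
After stage 1: salt = 2,798,400,000 + 347,000,000×1.7 = 3,388,300,000; volume = 559,000,000 m³; S = 6.061 PSU
After stage 2: salt = 3,388,300,000 + 341,000,000×16.2 = 8,912,500,000; volume = 900,000,000 m³
S = 8,912,500,000 / 900,000,000 = 9.9028 PSU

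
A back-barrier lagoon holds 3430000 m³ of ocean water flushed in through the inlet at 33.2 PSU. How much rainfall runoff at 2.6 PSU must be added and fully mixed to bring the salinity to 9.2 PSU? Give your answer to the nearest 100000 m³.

Salt balance: 3,430,000×33.2 + V×2.6 = (3,430,000+V)×9.2
113,876,000 + 2.6V = 31,556,000 + 9.2V
82,320,000 = 6.6V
V = 12,472,727.27 m³

12500000 m³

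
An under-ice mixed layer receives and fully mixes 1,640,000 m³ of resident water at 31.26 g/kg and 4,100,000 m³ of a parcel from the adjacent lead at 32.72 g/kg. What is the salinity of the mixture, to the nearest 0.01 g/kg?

Weighted by volume,
salt = 1,640,000×31.26 + 4,100,000×32.72 = 51,266,400 + 134,152,000 = 185,418,400
volume = 1,640,000 + 4,100,000 = 5,740,000 m³
S = 185,418,400 / 5,740,000 = 32.3029 g/kg

32.30 g/kg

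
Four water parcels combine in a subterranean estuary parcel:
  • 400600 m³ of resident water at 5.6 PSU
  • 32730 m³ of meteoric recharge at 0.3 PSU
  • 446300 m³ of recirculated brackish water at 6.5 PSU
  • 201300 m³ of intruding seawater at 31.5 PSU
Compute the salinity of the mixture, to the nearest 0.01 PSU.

Salt balance:
salt = 400,600×5.6 + 32,730×0.3 + 446,300×6.5 + 201,300×31.5 = 2,243,360 + 9,819 + 2,900,950 + 6,340,950 = 11,495,079
volume = 400,600 + 32,730 + 446,300 + 201,300 = 1,080,930 m³
S = 11,495,079 / 1,080,930 = 10.6344 PSU

10.63 PSU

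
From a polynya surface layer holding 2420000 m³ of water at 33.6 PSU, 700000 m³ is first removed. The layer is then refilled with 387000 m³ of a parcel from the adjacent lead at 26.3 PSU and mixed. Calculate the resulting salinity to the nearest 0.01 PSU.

Remaining after removal: 1,720,000 m³ at 33.6 PSU (salt = 57,792,000)
After addition: salt = 57,792,000 + 387,000×26.3 = 67,970,100; volume = 2,107,000 m³
S = 67,970,100 / 2,107,000 = 32.2592 PSU

32.26 PSU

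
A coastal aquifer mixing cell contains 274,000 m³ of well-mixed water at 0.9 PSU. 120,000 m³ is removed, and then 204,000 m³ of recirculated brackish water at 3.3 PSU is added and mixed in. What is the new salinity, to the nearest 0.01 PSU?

2.27 PSU

Remaining after removal: 154,000 m³ at 0.9 PSU (salt = 138,600)
After addition: salt = 138,600 + 204,000×3.3 = 811,800; volume = 358,000 m³
S = 811,800 / 358,000 = 2.2676 PSU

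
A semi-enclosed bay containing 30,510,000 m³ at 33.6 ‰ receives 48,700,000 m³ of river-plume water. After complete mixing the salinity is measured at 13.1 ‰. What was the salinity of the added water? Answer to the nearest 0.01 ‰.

Salt balance: 30,510,000×33.6 + 48,700,000×S = 79,210,000×13.1
1,025,136,000 + 48,700,000·S = 1,037,651,000
S = (1,037,651,000 − 1,025,136,000) / 48,700,000 = 0.257 ‰

0.26 ‰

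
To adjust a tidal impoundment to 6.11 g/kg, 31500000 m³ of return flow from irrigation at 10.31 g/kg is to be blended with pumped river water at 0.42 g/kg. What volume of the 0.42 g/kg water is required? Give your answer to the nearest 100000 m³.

23300000 m³

Salt balance: 31,500,000×10.31 + V×0.42 = (31,500,000+V)×6.11
324,765,000 + 0.42V = 192,465,000 + 6.11V
132,300,000 = 5.69V
V = 23,251,318.1 m³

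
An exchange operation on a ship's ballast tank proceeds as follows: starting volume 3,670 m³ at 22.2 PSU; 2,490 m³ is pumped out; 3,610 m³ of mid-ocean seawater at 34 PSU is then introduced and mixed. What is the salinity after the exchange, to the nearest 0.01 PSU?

Remaining after removal: 1,180 m³ at 22.2 PSU (salt = 26,196)
After addition: salt = 26,196 + 3,610×34 = 148,936; volume = 4,790 m³
S = 148,936 / 4,790 = 31.0931 PSU

31.09 PSU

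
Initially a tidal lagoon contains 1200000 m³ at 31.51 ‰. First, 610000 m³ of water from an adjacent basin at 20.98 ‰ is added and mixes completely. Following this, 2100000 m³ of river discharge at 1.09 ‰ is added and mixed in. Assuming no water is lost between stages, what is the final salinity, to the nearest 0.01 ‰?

Salt balance:
Initial salt = 1,200,000×31.51 = 37,812,000
After stage 1: salt = 37,812,000 + 610,000×20.98 = 50,609,800; volume = 1,810,000 m³; S = 27.961 ‰
After stage 2: salt = 50,609,800 + 2,100,000×1.09 = 52,898,800; volume = 3,910,000 m³
S = 52,898,800 / 3,910,000 = 13.5291 ‰

13.53 ‰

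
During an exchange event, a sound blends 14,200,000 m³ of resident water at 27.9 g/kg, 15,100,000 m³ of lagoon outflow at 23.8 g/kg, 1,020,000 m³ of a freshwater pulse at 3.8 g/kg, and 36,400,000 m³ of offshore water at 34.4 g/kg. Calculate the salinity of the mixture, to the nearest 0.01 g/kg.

30.15 g/kg

Salt balance:
salt = 14,200,000×27.9 + 15,100,000×23.8 + 1,020,000×3.8 + 36,400,000×34.4 = 396,180,000 + 359,380,000 + 3,876,000 + 1,252,160,000 = 2,011,596,000
volume = 14,200,000 + 15,100,000 + 1,020,000 + 36,400,000 = 66,720,000 m³
S = 2,011,596,000 / 66,720,000 = 30.1498 g/kg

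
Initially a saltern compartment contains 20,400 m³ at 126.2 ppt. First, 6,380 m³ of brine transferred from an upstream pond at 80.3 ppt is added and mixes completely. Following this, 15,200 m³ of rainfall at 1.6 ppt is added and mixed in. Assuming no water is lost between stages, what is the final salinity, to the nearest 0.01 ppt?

74.11 ppt

Conserving salt mass:
Initial salt = 20,400×126.2 = 2,574,480
After stage 1: salt = 2,574,480 + 6,380×80.3 = 3,086,794; volume = 26,780 m³; S = 115.265 ppt
After stage 2: salt = 3,086,794 + 15,200×1.6 = 3,111,114; volume = 41,980 m³
S = 3,111,114 / 41,980 = 74.1094 ppt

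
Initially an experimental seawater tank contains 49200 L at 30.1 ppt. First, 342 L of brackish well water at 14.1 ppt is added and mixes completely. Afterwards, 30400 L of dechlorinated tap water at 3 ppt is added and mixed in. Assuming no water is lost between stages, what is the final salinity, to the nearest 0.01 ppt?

19.73 ppt

Mass of salt is conserved:
Initial salt = 49,200×30.1 = 1,480,920
After stage 1: salt = 1,480,920 + 342×14.1 = 1,485,742.2; volume = 49,542 L; S = 29.99 ppt
After stage 2: salt = 1,485,742.2 + 30,400×3 = 1,576,942.2; volume = 79,942 L
S = 1,576,942.2 / 79,942 = 19.7261 ppt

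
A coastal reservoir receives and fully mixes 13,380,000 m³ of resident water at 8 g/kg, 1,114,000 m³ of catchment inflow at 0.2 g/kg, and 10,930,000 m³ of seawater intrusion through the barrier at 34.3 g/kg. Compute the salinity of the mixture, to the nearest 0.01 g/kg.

Salt balance:
salt = 13,380,000×8 + 1,114,000×0.2 + 10,930,000×34.3 = 107,040,000 + 222,800 + 374,899,000 = 482,161,800
volume = 13,380,000 + 1,114,000 + 10,930,000 = 25,424,000 m³
S = 482,161,800 / 25,424,000 = 18.9648 g/kg

18.96 g/kg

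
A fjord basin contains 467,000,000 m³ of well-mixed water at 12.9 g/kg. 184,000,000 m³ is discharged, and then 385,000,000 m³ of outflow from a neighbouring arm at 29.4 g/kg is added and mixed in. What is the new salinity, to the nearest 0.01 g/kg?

22.41 g/kg

Remaining after removal: 283,000,000 m³ at 12.9 g/kg (salt = 3,650,700,000)
After addition: salt = 3,650,700,000 + 385,000,000×29.4 = 14,969,700,000; volume = 668,000,000 m³
S = 14,969,700,000 / 668,000,000 = 22.4097 g/kg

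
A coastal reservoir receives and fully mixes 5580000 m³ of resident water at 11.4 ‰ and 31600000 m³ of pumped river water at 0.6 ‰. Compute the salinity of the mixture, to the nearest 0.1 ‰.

2.2 ‰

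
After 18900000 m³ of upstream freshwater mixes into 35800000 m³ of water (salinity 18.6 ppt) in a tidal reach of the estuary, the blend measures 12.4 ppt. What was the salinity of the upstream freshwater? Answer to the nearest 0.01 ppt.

Salt balance: 35,800,000×18.6 + 18,900,000×S = 54,700,000×12.4
665,880,000 + 18,900,000·S = 678,280,000
S = (678,280,000 − 665,880,000) / 18,900,000 = 0.6561 ppt

0.66 ppt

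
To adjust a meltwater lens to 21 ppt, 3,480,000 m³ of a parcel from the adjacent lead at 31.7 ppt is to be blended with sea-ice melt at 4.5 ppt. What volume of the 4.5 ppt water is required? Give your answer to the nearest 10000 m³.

2260000 m³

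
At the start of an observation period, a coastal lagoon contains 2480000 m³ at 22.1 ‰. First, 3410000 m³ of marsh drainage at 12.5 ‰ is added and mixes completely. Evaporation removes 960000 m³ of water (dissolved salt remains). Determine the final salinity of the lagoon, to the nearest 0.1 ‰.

19.8 ‰

After mixing: salt = 2,480,000×22.1 + 3,410,000×12.5 = 97,433,000; volume = 5,890,000 m³
After evaporation: salt unchanged = 97,433,000; volume = 5,890,000 − 960,000 = 4,930,000 m³
S = 97,433,000 / 4,930,000 = 19.7633 ‰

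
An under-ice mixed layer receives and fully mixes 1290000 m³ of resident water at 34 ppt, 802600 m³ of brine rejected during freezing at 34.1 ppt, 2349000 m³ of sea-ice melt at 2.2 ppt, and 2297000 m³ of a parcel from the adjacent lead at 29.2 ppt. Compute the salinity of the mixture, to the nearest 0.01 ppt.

21.29 ppt

Total salt / total volume:
salt = 1,290,000×34 + 802,600×34.1 + 2,349,000×2.2 + 2,297,000×29.2 = 43,860,000 + 27,368,660 + 5,167,800 + 67,072,400 = 143,468,860
volume = 1,290,000 + 802,600 + 2,349,000 + 2,297,000 = 6,738,600 m³
S = 143,468,860 / 6,738,600 = 21.2906 ppt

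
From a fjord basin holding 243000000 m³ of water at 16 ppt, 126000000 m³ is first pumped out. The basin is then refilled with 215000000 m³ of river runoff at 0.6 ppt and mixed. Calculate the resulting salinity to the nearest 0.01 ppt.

Remaining after removal: 117,000,000 m³ at 16 ppt (salt = 1,872,000,000)
After addition: salt = 1,872,000,000 + 215,000,000×0.6 = 2,001,000,000; volume = 332,000,000 m³
S = 2,001,000,000 / 332,000,000 = 6.0271 ppt

6.03 ppt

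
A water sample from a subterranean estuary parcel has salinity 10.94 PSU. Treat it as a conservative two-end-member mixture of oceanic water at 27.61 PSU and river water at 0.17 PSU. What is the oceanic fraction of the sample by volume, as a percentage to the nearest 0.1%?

39.2%

Let g be the oceanic fraction. Salt balance per unit volume:
g×27.61 + (1−g)×0.17 = 10.94
g = (10.94 − 0.17) / (27.61 − 0.17) = 10.77/27.44 = 0.3925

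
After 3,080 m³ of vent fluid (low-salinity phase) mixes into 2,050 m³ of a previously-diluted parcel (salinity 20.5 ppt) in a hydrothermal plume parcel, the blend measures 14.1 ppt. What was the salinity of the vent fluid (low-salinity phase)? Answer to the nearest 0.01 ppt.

Salt balance: 2,050×20.5 + 3,080×S = 5,130×14.1
42,025 + 3,080·S = 72,333
S = (72,333 − 42,025) / 3,080 = 9.8403 ppt

9.84 ppt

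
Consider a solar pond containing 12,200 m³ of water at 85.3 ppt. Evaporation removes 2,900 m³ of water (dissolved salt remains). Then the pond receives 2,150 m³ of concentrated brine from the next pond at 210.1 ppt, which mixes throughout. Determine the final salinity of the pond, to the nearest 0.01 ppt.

130.34 ppt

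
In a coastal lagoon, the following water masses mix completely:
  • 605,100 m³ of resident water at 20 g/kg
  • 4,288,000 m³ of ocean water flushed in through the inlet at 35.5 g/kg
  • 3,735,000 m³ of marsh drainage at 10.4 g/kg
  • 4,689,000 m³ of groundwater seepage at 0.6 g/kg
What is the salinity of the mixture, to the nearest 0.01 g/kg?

Mass of salt is conserved:
salt = 605,100×20 + 4,288,000×35.5 + 3,735,000×10.4 + 4,689,000×0.6 = 12,102,000 + 152,224,000 + 38,844,000 + 2,813,400 = 205,983,400
volume = 605,100 + 4,288,000 + 3,735,000 + 4,689,000 = 13,317,100 m³
S = 205,983,400 / 13,317,100 = 15.4676 g/kg

15.47 g/kg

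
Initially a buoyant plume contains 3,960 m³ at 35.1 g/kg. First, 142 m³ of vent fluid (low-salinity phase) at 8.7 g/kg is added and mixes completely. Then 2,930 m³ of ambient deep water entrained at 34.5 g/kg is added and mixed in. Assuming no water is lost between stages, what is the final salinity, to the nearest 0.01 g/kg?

Salt balance:
Initial salt = 3,960×35.1 = 138,996
After stage 1: salt = 138,996 + 142×8.7 = 140,231.4; volume = 4,102 m³; S = 34.186 g/kg
After stage 2: salt = 140,231.4 + 2,930×34.5 = 241,316.4; volume = 7,032 m³
S = 241,316.4 / 7,032 = 34.3169 g/kg

34.32 g/kg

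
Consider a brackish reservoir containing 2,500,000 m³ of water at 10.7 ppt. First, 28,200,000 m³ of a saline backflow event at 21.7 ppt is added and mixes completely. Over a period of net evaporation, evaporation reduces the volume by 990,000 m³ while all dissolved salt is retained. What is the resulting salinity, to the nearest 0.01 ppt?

After mixing: salt = 2,500,000×10.7 + 28,200,000×21.7 = 638,690,000; volume = 30,700,000 m³
After evaporation: salt unchanged = 638,690,000; volume = 30,700,000 − 990,000 = 29,710,000 m³
S = 638,690,000 / 29,710,000 = 21.4975 ppt

21.50 ppt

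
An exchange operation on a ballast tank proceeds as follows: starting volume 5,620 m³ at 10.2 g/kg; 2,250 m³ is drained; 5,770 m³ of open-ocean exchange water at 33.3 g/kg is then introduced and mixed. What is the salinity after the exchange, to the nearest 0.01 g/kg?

Remaining after removal: 3,370 m³ at 10.2 g/kg (salt = 34,374)
After addition: salt = 34,374 + 5,770×33.3 = 226,515; volume = 9,140 m³
S = 226,515 / 9,140 = 24.7828 g/kg

24.78 g/kg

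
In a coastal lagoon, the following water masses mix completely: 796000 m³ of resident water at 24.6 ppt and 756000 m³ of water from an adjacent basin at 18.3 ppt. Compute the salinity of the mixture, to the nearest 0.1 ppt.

21.5 ppt

Weighted by volume,
salt = 796,000×24.6 + 756,000×18.3 = 19,581,600 + 13,834,800 = 33,416,400
volume = 796,000 + 756,000 = 1,552,000 m³
S = 33,416,400 / 1,552,000 = 21.531 ppt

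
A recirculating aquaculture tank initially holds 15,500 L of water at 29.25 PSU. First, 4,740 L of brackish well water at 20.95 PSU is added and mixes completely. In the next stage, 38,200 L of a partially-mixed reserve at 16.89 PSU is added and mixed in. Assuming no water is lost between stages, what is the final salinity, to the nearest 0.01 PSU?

20.50 PSU

Weighted by volume,
Initial salt = 15,500×29.25 = 453,375
After stage 1: salt = 453,375 + 4,740×20.95 = 552,678; volume = 20,240 L; S = 27.306 PSU
After stage 2: salt = 552,678 + 38,200×16.89 = 1,197,876; volume = 58,440 L
S = 1,197,876 / 58,440 = 20.4975 PSU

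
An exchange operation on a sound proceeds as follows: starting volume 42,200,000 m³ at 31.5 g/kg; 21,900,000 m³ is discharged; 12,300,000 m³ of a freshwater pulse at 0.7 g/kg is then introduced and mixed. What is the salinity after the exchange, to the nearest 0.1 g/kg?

19.9 g/kg

Remaining after removal: 20,300,000 m³ at 31.5 g/kg (salt = 639,450,000)
After addition: salt = 639,450,000 + 12,300,000×0.7 = 648,060,000; volume = 32,600,000 m³
S = 648,060,000 / 32,600,000 = 19.8791 g/kg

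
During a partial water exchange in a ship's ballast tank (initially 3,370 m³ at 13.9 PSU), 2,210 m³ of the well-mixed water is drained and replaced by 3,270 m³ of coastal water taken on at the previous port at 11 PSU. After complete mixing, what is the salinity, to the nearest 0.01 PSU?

11.76 PSU

Remaining after removal: 1,160 m³ at 13.9 PSU (salt = 16,124)
After addition: salt = 16,124 + 3,270×11 = 52,094; volume = 4,430 m³
S = 52,094 / 4,430 = 11.7594 PSU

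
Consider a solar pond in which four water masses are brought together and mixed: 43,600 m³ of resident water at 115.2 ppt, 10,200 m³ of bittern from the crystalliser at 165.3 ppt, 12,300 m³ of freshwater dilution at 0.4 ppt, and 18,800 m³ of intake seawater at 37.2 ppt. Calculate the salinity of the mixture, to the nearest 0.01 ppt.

87.32 ppt

By conservation of dissolved salt,
salt = 43,600×115.2 + 10,200×165.3 + 12,300×0.4 + 18,800×37.2 = 5,022,720 + 1,686,060 + 4,920 + 699,360 = 7,413,060
volume = 43,600 + 10,200 + 12,300 + 18,800 = 84,900 m³
S = 7,413,060 / 84,900 = 87.3152 ppt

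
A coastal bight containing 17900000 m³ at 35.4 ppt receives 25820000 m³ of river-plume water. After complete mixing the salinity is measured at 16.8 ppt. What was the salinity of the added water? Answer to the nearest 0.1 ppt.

3.9 ppt

Salt balance: 17,900,000×35.4 + 25,820,000×S = 43,720,000×16.8
633,660,000 + 25,820,000·S = 734,496,000
S = (734,496,000 − 633,660,000) / 25,820,000 = 3.9053 ppt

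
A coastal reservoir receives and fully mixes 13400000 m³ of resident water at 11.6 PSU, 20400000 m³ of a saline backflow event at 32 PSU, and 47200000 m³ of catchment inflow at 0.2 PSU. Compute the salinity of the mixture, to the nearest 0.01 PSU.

10.09 PSU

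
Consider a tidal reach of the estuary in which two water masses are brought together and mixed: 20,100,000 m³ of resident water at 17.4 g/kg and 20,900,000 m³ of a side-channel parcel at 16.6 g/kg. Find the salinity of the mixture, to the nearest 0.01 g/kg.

16.99 g/kg

Conserving salt mass:
salt = 20,100,000×17.4 + 20,900,000×16.6 = 349,740,000 + 346,940,000 = 696,680,000
volume = 20,100,000 + 20,900,000 = 41,000,000 m³
S = 696,680,000 / 41,000,000 = 16.9922 g/kg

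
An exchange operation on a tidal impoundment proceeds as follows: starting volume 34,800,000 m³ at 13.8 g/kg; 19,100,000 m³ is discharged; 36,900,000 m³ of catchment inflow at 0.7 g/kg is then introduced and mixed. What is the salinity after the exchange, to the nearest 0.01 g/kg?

Remaining after removal: 15,700,000 m³ at 13.8 g/kg (salt = 216,660,000)
After addition: salt = 216,660,000 + 36,900,000×0.7 = 242,490,000; volume = 52,600,000 m³
S = 242,490,000 / 52,600,000 = 4.6101 g/kg

4.61 g/kg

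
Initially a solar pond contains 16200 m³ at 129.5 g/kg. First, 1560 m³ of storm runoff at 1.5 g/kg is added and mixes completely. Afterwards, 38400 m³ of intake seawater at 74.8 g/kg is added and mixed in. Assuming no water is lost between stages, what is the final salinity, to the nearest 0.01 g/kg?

88.54 g/kg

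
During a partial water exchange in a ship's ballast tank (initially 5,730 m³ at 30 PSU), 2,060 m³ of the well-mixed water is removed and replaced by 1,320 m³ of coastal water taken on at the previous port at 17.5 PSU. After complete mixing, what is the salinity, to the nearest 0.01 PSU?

26.69 PSU

Remaining after removal: 3,670 m³ at 30 PSU (salt = 110,100)
After addition: salt = 110,100 + 1,320×17.5 = 133,200; volume = 4,990 m³
S = 133,200 / 4,990 = 26.6934 PSU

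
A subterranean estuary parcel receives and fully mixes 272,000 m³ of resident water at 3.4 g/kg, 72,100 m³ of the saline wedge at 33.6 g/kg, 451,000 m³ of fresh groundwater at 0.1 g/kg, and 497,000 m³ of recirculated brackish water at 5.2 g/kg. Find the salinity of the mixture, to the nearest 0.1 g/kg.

Weighted by volume,
salt = 272,000×3.4 + 72,100×33.6 + 451,000×0.1 + 497,000×5.2 = 924,800 + 2,422,560 + 45,100 + 2,584,400 = 5,976,860
volume = 272,000 + 72,100 + 451,000 + 497,000 = 1,292,100 m³
S = 5,976,860 / 1,292,100 = 4.626 g/kg

4.6 g/kg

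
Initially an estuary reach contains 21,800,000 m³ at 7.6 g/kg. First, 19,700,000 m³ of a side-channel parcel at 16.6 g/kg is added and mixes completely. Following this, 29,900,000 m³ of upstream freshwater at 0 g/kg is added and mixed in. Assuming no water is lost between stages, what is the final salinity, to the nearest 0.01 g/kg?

6.90 g/kg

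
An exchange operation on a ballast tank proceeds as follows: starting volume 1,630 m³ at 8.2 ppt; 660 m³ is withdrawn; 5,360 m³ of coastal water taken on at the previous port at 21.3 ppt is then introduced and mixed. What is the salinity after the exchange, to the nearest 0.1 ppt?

19.3 ppt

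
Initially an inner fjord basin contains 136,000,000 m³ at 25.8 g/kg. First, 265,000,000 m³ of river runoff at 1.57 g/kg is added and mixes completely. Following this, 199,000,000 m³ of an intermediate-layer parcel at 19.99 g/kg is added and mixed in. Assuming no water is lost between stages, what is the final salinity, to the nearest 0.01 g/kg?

13.17 g/kg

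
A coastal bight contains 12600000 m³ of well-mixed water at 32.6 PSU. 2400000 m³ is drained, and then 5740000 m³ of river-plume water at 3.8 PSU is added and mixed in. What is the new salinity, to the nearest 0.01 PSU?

Remaining after removal: 10,200,000 m³ at 32.6 PSU (salt = 332,520,000)
After addition: salt = 332,520,000 + 5,740,000×3.8 = 354,332,000; volume = 15,940,000 m³
S = 354,332,000 / 15,940,000 = 22.2291 PSU

22.23 PSU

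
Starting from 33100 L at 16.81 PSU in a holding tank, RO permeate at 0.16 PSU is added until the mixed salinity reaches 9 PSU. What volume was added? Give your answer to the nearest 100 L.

Salt balance: 33,100×16.81 + V×0.16 = (33,100+V)×9
556,411 + 0.16V = 297,900 + 9V
258,511 = 8.84V
V = 29,243.33 L

29200 L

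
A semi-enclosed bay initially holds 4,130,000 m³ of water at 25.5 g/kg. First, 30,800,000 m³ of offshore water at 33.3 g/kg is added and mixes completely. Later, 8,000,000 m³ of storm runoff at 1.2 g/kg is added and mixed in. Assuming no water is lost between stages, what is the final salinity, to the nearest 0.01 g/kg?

26.57 g/kg

Mass of salt is conserved:
Initial salt = 4,130,000×25.5 = 105,315,000
After stage 1: salt = 105,315,000 + 30,800,000×33.3 = 1,130,955,000; volume = 34,930,000 m³; S = 32.378 g/kg
After stage 2: salt = 1,130,955,000 + 8,000,000×1.2 = 1,140,555,000; volume = 42,930,000 m³
S = 1,140,555,000 / 42,930,000 = 26.5678 g/kg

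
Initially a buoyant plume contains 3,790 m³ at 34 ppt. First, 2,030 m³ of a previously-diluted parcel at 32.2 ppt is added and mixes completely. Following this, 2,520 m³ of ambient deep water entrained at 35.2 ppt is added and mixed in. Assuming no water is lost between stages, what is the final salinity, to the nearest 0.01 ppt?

33.92 ppt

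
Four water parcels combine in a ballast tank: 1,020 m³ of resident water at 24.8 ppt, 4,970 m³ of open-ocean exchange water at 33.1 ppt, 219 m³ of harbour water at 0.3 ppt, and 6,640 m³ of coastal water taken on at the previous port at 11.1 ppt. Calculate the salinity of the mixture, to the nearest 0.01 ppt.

20.51 ppt

Salt balance:
salt = 1,020×24.8 + 4,970×33.1 + 219×0.3 + 6,640×11.1 = 25,296 + 164,507 + 65.7 + 73,704 = 263,572.7
volume = 1,020 + 4,970 + 219 + 6,640 = 12,849 m³
S = 263,572.7 / 12,849 = 20.5131 ppt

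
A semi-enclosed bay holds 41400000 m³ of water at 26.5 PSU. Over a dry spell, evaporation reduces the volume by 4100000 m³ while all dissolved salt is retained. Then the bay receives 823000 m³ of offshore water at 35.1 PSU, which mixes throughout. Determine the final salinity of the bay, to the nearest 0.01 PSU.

29.54 PSU

After evaporation: salt = 41,400,000×26.5 = 1,097,100,000; volume = 41,400,000 − 4,100,000 = 37,300,000 m³
After mixing: salt = 1,097,100,000 + 823,000×35.1 = 1,125,987,300; volume = 37,300,000 + 823,000 = 38,123,000 m³
S = 1,125,987,300 / 38,123,000 = 29.5356 PSU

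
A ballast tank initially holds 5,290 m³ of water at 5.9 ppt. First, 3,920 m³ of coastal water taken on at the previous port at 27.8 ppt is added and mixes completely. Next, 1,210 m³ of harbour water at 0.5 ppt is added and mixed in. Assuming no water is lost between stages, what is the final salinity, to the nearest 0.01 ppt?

By conservation of dissolved salt,
Initial salt = 5,290×5.9 = 31,211
After stage 1: salt = 31,211 + 3,920×27.8 = 140,187; volume = 9,210 m³; S = 15.221 ppt
After stage 2: salt = 140,187 + 1,210×0.5 = 140,792; volume = 10,420 m³
S = 140,792 / 10,420 = 13.5117 ppt

13.51 ppt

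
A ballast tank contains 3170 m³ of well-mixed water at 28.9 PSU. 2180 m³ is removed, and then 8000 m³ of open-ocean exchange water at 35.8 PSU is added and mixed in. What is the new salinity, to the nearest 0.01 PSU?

Remaining after removal: 990 m³ at 28.9 PSU (salt = 28,611)
After addition: salt = 28,611 + 8,000×35.8 = 315,011; volume = 8,990 m³
S = 315,011 / 8,990 = 35.0402 PSU

35.04 PSU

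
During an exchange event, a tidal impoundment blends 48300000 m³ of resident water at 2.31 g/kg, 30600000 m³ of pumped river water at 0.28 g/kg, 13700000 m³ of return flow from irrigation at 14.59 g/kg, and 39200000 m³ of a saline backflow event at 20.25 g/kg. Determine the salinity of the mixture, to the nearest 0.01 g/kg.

8.45 g/kg

Conserving salt mass:
salt = 48,300,000×2.31 + 30,600,000×0.28 + 13,700,000×14.59 + 39,200,000×20.25 = 111,573,000 + 8,568,000 + 199,883,000 + 793,800,000 = 1,113,824,000
volume = 48,300,000 + 30,600,000 + 13,700,000 + 39,200,000 = 131,800,000 m³
S = 1,113,824,000 / 131,800,000 = 8.4509 g/kg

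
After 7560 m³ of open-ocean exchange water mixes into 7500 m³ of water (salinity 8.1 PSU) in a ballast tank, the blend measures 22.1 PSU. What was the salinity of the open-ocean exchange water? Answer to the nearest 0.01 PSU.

Salt balance: 7,500×8.1 + 7,560×S = 15,060×22.1
60,750 + 7,560·S = 332,826
S = (332,826 − 60,750) / 7,560 = 35.9889 PSU

35.99 PSU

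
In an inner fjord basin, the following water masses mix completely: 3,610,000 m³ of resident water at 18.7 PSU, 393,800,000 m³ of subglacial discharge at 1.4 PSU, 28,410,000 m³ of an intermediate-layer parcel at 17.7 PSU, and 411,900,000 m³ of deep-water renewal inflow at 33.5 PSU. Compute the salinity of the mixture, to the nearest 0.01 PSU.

By conservation of dissolved salt,
salt = 3,610,000×18.7 + 393,800,000×1.4 + 28,410,000×17.7 + 411,900,000×33.5 = 67,507,000 + 551,320,000 + 502,857,000 + 13,798,650,000 = 14,920,334,000
volume = 3,610,000 + 393,800,000 + 28,410,000 + 411,900,000 = 837,720,000 m³
S = 14,920,334,000 / 837,720,000 = 17.8106 PSU

17.81 PSU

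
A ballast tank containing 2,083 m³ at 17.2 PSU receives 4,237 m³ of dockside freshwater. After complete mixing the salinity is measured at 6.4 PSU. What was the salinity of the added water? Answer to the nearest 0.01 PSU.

Salt balance: 2,083×17.2 + 4,237×S = 6,320×6.4
35,827.6 + 4,237·S = 40,448
S = (40,448 − 35,827.6) / 4,237 = 1.0905 PSU

1.09 PSU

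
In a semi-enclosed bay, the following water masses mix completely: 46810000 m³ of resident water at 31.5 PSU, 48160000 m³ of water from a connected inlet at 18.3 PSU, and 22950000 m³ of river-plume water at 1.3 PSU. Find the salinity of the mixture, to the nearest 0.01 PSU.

20.23 PSU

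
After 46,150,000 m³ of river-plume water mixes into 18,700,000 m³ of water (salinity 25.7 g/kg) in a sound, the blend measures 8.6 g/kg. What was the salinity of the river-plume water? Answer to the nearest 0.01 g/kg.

Salt balance: 18,700,000×25.7 + 46,150,000×S = 64,850,000×8.6
480,590,000 + 46,150,000·S = 557,710,000
S = (557,710,000 − 480,590,000) / 46,150,000 = 1.6711 g/kg

1.67 g/kg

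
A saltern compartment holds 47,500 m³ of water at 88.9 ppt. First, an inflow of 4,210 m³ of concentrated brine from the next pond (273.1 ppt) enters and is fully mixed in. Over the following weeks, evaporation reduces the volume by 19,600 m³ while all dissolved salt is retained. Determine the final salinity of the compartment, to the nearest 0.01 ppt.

167.32 ppt

After mixing: salt = 47,500×88.9 + 4,210×273.1 = 5,372,501; volume = 51,710 m³
After evaporation: salt unchanged = 5,372,501; volume = 51,710 − 19,600 = 32,110 m³
S = 5,372,501 / 32,110 = 167.3155 ppt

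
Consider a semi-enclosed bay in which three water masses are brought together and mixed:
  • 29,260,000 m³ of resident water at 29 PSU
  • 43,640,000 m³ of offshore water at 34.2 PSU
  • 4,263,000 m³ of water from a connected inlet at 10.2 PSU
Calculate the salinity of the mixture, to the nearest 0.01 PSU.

30.90 PSU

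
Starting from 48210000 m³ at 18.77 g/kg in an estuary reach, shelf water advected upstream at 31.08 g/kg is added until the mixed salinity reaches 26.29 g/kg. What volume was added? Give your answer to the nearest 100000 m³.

75700000 m³

Salt balance: 48,210,000×18.77 + V×31.08 = (48,210,000+V)×26.29
904,901,700 + 31.08V = 1,267,440,900 + 26.29V
362,539,200 = 4.79V
V = 75,686,680.58 m³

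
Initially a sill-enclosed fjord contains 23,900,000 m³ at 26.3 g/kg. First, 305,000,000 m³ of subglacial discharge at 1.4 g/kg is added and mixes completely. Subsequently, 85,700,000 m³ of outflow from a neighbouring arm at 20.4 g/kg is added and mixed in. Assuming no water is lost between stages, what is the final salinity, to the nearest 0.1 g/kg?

6.8 g/kg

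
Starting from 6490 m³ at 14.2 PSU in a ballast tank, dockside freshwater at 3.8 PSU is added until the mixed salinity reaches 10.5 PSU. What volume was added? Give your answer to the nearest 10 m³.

Salt balance: 6,490×14.2 + V×3.8 = (6,490+V)×10.5
92,158 + 3.8V = 68,145 + 10.5V
24,013 = 6.7V
V = 3,584.03 m³

3580 m³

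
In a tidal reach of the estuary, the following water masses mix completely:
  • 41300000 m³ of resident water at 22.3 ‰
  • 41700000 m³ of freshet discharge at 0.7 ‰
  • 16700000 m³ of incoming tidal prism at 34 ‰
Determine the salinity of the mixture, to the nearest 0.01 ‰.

15.23 ‰

Conserving salt mass:
salt = 41,300,000×22.3 + 41,700,000×0.7 + 16,700,000×34 = 920,990,000 + 29,190,000 + 567,800,000 = 1,517,980,000
volume = 41,300,000 + 41,700,000 + 16,700,000 = 99,700,000 m³
S = 1,517,980,000 / 99,700,000 = 15.2255 ‰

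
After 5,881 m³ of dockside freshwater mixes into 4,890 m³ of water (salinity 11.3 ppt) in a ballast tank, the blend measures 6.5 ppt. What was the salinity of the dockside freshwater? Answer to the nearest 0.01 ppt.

Salt balance: 4,890×11.3 + 5,881×S = 10,771×6.5
55,257 + 5,881·S = 70,011.5
S = (70,011.5 − 55,257) / 5,881 = 2.5088 ppt

2.51 ppt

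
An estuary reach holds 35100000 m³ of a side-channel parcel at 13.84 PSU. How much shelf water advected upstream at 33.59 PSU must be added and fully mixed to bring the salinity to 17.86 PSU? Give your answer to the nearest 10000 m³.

8970000 m³

Salt balance: 35,100,000×13.84 + V×33.59 = (35,100,000+V)×17.86
485,784,000 + 33.59V = 626,886,000 + 17.86V
141,102,000 = 15.73V
V = 8,970,247.93 m³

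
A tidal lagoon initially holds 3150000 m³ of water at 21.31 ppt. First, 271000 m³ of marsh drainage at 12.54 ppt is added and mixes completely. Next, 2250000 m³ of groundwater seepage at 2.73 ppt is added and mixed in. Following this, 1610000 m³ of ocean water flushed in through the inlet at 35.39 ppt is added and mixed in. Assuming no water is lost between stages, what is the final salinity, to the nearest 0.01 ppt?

Mass of salt is conserved:
Initial salt = 3,150,000×21.31 = 67,126,500
After stage 1: salt = 67,126,500 + 271,000×12.54 = 70,524,840; volume = 3,421,000 m³; S = 20.615 ppt
After stage 2: salt = 70,524,840 + 2,250,000×2.73 = 76,667,340; volume = 5,671,000 m³; S = 13.519 ppt
After stage 3: salt = 76,667,340 + 1,610,000×35.39 = 133,645,240; volume = 7,281,000 m³
S = 133,645,240 / 7,281,000 = 18.3553 ppt

18.36 ppt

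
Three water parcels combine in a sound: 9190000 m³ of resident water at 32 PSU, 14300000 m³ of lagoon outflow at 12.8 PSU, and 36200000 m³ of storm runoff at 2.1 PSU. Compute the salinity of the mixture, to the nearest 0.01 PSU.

Weighted by volume,
salt = 9,190,000×32 + 14,300,000×12.8 + 36,200,000×2.1 = 294,080,000 + 183,040,000 + 76,020,000 = 553,140,000
volume = 9,190,000 + 14,300,000 + 36,200,000 = 59,690,000 m³
S = 553,140,000 / 59,690,000 = 9.2669 PSU

9.27 PSU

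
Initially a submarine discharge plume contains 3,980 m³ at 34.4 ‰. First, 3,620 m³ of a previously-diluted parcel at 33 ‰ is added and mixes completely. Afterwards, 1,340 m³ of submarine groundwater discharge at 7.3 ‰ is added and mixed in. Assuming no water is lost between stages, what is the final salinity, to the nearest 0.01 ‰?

29.77 ‰

Total salt / total volume:
Initial salt = 3,980×34.4 = 136,912
After stage 1: salt = 136,912 + 3,620×33 = 256,372; volume = 7,600 m³; S = 33.733 ‰
After stage 2: salt = 256,372 + 1,340×7.3 = 266,154; volume = 8,940 m³
S = 266,154 / 8,940 = 29.7711 ‰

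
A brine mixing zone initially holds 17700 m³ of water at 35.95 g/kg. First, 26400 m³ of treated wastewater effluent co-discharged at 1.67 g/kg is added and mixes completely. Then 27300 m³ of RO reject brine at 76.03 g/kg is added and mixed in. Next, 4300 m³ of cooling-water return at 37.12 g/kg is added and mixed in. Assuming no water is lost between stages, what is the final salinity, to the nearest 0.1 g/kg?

Salt balance:
Initial salt = 17,700×35.95 = 636,315
After stage 1: salt = 636,315 + 26,400×1.67 = 680,403; volume = 44,100 m³; S = 15.429 g/kg
After stage 2: salt = 680,403 + 27,300×76.03 = 2,756,022; volume = 71,400 m³; S = 38.6 g/kg
After stage 3: salt = 2,756,022 + 4,300×37.12 = 2,915,638; volume = 75,700 m³
S = 2,915,638 / 75,700 = 38.5157 g/kg

38.5 g/kg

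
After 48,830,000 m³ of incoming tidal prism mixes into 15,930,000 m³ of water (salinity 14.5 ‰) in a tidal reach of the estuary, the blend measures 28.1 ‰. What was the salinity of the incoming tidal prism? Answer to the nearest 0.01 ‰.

32.54 ‰

Salt balance: 15,930,000×14.5 + 48,830,000×S = 64,760,000×28.1
230,985,000 + 48,830,000·S = 1,819,756,000
S = (1,819,756,000 − 230,985,000) / 48,830,000 = 32.5368 ‰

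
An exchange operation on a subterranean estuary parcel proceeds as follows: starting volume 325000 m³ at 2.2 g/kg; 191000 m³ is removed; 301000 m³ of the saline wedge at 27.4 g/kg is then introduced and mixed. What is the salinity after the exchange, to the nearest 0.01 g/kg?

19.64 g/kg

Remaining after removal: 134,000 m³ at 2.2 g/kg (salt = 294,800)
After addition: salt = 294,800 + 301,000×27.4 = 8,542,200; volume = 435,000 m³
S = 8,542,200 / 435,000 = 19.6372 g/kg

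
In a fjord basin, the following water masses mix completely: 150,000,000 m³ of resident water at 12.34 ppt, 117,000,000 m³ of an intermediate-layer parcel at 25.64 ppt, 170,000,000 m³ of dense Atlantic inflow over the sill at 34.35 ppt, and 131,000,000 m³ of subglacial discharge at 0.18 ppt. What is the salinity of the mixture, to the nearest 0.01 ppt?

18.86 ppt

Conserving salt mass:
salt = 150,000,000×12.34 + 117,000,000×25.64 + 170,000,000×34.35 + 131,000,000×0.18 = 1,851,000,000 + 2,999,880,000 + 5,839,500,000 + 23,580,000 = 10,713,960,000
volume = 150,000,000 + 117,000,000 + 170,000,000 + 131,000,000 = 568,000,000 m³
S = 10,713,960,000 / 568,000,000 = 18.8626 ppt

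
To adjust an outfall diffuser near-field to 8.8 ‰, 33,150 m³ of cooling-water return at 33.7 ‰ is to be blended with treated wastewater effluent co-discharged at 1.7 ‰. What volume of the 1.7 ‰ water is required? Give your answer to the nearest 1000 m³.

116000 m³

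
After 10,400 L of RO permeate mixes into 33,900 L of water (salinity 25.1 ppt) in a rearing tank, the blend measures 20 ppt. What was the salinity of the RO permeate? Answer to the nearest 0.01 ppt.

Salt balance: 33,900×25.1 + 10,400×S = 44,300×20
850,890 + 10,400·S = 886,000
S = (886,000 − 850,890) / 10,400 = 3.376 ppt

3.38 ppt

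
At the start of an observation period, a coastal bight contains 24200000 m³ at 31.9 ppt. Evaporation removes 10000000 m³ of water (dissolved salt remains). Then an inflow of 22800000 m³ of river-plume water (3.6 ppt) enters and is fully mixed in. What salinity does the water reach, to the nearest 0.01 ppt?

23.08 ppt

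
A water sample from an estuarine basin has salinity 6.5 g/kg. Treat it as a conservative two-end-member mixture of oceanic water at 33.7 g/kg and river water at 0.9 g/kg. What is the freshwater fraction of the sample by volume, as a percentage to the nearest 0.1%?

Let f be the freshwater fraction. Salt balance per unit volume:
f×0.9 + (1−f)×33.7 = 6.5
f = (33.7 − 6.5) / (33.7 − 0.9) = 27.2/32.8 = 0.8293

82.9%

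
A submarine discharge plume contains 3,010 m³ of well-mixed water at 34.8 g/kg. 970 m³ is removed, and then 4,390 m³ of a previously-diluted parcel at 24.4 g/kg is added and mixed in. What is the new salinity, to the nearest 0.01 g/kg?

27.70 g/kg

Remaining after removal: 2,040 m³ at 34.8 g/kg (salt = 70,992)
After addition: salt = 70,992 + 4,390×24.4 = 178,108; volume = 6,430 m³
S = 178,108 / 6,430 = 27.6995 g/kg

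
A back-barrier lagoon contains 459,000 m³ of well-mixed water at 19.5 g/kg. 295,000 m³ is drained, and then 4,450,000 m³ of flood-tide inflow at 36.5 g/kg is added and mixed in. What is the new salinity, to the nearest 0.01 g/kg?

Remaining after removal: 164,000 m³ at 19.5 g/kg (salt = 3,198,000)
After addition: salt = 3,198,000 + 4,450,000×36.5 = 165,623,000; volume = 4,614,000 m³
S = 165,623,000 / 4,614,000 = 35.8958 g/kg

35.90 g/kg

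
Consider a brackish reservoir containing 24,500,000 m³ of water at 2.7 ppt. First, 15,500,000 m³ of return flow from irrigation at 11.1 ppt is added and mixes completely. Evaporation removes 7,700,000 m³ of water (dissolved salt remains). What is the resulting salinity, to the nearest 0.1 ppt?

7.4 ppt

After mixing: salt = 24,500,000×2.7 + 15,500,000×11.1 = 238,200,000; volume = 40,000,000 m³
After evaporation: salt unchanged = 238,200,000; volume = 40,000,000 − 7,700,000 = 32,300,000 m³
S = 238,200,000 / 32,300,000 = 7.3746 ppt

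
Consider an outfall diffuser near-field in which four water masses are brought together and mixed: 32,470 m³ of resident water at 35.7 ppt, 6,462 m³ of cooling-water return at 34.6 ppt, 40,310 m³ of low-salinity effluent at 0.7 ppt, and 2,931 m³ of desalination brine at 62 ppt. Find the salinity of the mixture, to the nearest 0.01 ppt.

19.38 ppt

Total salt / total volume:
salt = 32,470×35.7 + 6,462×34.6 + 40,310×0.7 + 2,931×62 = 1,159,179 + 223,585.2 + 28,217 + 181,722 = 1,592,703.2
volume = 32,470 + 6,462 + 40,310 + 2,931 = 82,173 m³
S = 1,592,703.2 / 82,173 = 19.3823 ppt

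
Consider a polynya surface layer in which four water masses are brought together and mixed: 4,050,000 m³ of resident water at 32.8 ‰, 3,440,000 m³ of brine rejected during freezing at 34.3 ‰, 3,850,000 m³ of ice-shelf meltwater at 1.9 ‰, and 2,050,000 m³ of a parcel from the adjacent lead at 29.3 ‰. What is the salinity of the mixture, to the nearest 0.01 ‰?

Conserving salt mass:
salt = 4,050,000×32.8 + 3,440,000×34.3 + 3,850,000×1.9 + 2,050,000×29.3 = 132,840,000 + 117,992,000 + 7,315,000 + 60,065,000 = 318,212,000
volume = 4,050,000 + 3,440,000 + 3,850,000 + 2,050,000 = 13,390,000 m³
S = 318,212,000 / 13,390,000 = 23.7649 ‰

23.76 ‰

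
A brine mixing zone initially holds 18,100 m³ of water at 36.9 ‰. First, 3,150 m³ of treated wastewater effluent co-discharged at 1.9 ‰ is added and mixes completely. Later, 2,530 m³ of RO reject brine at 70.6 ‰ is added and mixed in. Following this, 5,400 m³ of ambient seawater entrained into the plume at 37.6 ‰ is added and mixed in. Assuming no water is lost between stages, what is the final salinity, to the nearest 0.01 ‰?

Total salt / total volume:
Initial salt = 18,100×36.9 = 667,890
After stage 1: salt = 667,890 + 3,150×1.9 = 673,875; volume = 21,250 m³; S = 31.712 ‰
After stage 2: salt = 673,875 + 2,530×70.6 = 852,493; volume = 23,780 m³; S = 35.849 ‰
After stage 3: salt = 852,493 + 5,400×37.6 = 1,055,533; volume = 29,180 m³
S = 1,055,533 / 29,180 = 36.1732 ‰

36.17 ‰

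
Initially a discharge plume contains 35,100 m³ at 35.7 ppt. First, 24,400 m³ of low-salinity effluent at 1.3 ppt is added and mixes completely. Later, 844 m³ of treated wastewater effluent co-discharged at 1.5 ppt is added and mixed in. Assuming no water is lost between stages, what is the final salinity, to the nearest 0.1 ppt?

Salt balance:
Initial salt = 35,100×35.7 = 1,253,070
After stage 1: salt = 1,253,070 + 24,400×1.3 = 1,284,790; volume = 59,500 m³; S = 21.593 ppt
After stage 2: salt = 1,284,790 + 844×1.5 = 1,286,056; volume = 60,344 m³
S = 1,286,056 / 60,344 = 21.3121 ppt

21.3 ppt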